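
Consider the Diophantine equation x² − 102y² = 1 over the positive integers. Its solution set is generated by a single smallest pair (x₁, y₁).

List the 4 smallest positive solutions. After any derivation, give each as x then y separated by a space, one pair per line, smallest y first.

101 10
20401 2020
4120901 408030
832401601 82420040

√102 = [10; 10,20, …], period ℓ=2 (even) → k=1
i=0: a=10 ⇒ p=10, q=1
i=1: a=10 ⇒ p=101, q=10
fundamental: x₁=101, y₁=10  (since 10201 − 102·100 = 1)
(101+10√102)^2 = 20401 + 2020√102
(101+10√102)^3 = 4120901 + 408030√102
(101+10√102)^4 = 832401601 + 82420040√102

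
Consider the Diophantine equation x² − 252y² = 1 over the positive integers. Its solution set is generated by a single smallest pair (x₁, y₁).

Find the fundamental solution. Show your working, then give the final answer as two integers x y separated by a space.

d=252: √d = [15; 1,6,1,30] (ℓ=4, even), read p_3/q_3
k=0  a_k=15  p_k/q_k = 15/1
k=1  a_k=1  p_k/q_k = 16/1
k=2  a_k=6  p_k/q_k = 111/7
k=3  a_k=1  p_k/q_k = 127/8
fundamental: x₁=127, y₁=8  (since 16129 − 252·64 = 1)

127 8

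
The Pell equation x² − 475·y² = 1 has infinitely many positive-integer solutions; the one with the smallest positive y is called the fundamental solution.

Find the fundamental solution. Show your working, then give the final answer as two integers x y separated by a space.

57799 2652

√475 = [21; 1,3,1,6,2,6,1,3,1,42, …], period ℓ=10 (even) → k=9
i=0: a=21 ⇒ p=21, q=1
…
i=3: a=1 ⇒ p=109, q=5
i=4: a=6 ⇒ p=741, q=34
i=5: a=2 ⇒ p=1591, q=73
…
i=7: a=1 ⇒ p=11878, q=545
i=8: a=3 ⇒ p=45921, q=2107
i=9: a=1 ⇒ p=57799, q=2652
fundamental: x₁=57799, y₁=2652  (since 3340724401 − 475·7033104 = 1)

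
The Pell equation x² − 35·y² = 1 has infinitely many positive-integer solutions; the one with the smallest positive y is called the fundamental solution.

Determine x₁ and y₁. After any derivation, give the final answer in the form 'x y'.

6 1

√35 → a₀=5, period (1,10); ℓ=2 even so k=1
step 0: (5, 1)  from 5·(1,0) + (0,1)
step 1: (6, 1)  from 1·(5,1) + (1,0)
fundamental: x₁=6, y₁=1  (since 36 − 35·1 = 1)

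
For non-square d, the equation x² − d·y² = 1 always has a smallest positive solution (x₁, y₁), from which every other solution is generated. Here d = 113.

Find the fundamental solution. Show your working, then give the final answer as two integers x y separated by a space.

√113 → a₀=10, period (1,1,1,2,2,1,1,1,20); ℓ=9 odd so k=17
i=0: a=10 ⇒ p=10, q=1
i=1: a=1 ⇒ p=11, q=1
i=2: a=1 ⇒ p=21, q=2
i=3: a=1 ⇒ p=32, q=3
i=4: a=2 ⇒ p=85, q=8
i=5: a=2 ⇒ p=202, q=19
…
i=7: a=1 ⇒ p=489, q=46
…
i=9: a=20 ⇒ p=16009, q=1506
…
i=11: a=1 ⇒ p=32794, q=3085
i=12: a=1 ⇒ p=49579, q=4664
i=13: a=2 ⇒ p=131952, q=12413
…
i=16: a=1 ⇒ p=758918, q=71393
i=17: a=1 ⇒ p=1204353, q=113296
→ (1204353, 113296).  Check: 1204353²=1450466148609, 113·113296²=1450466148608, difference 1.

1204353 113296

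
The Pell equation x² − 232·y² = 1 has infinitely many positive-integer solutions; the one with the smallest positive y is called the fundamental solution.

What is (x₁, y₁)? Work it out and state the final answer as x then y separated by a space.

19603 1287

d=232: √d = [15; 4,3,7,3,4,30] (ℓ=6, even), read p_5/q_5
k=0  a_k=15  p_k/q_k = 15/1
k=1  a_k=4  p_k/q_k = 61/4
…
k=3  a_k=7  p_k/q_k = 1447/95
k=4  a_k=3  p_k/q_k = 4539/298
k=5  a_k=4  p_k/q_k = 19603/1287
→ (19603, 1287).  Check: 19603²=384277609, 232·1287²=384277608, difference 1.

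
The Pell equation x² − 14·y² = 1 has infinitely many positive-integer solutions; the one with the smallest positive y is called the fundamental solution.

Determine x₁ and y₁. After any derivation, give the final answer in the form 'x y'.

15 4

√14 → a₀=3, period (1,2,1,6); ℓ=4 even so k=3
a_0=3:  p_0=3·1+0=3,  q_0=3·0+1=1
…
a_2=2:  p_2=2·4+3=11,  q_2=2·1+1=3
a_3=1:  p_3=1·11+4=15,  q_3=1·3+1=4
→ (15, 4).  Check: 15²=225, 14·4²=224, difference 1.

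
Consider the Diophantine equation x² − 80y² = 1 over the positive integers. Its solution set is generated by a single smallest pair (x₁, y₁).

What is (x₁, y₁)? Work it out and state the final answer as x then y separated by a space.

9 1

d=80: √d = [8; 1,16] (ℓ=2, even), read p_1/q_1
i=0: a=8 ⇒ p=8, q=1
i=1: a=1 ⇒ p=9, q=1
→ (9, 1).  Check: 9²=81, 80·1²=80, difference 1.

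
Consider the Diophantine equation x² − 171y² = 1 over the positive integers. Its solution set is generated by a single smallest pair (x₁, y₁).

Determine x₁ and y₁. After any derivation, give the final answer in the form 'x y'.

√171 = [13; 13,26, …], period ℓ=2 (even) → k=1
step 0: (13, 1)  from 13·(1,0) + (0,1)
step 1: (170, 13)  from 13·(13,1) + (1,0)
→ (170, 13).  Check: 170²=28900, 171·13²=28899, difference 1.

170 13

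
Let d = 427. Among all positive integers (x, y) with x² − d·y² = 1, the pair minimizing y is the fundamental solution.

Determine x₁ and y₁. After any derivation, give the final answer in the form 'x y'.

√427 = [20; 1,1,1,40, …], period ℓ=4 (even) → k=3
a_0=20:  p_0=20·1+0=20,  q_0=20·0+1=1
…
a_2=1:  p_2=1·21+20=41,  q_2=1·1+1=2
a_3=1:  p_3=1·41+21=62,  q_3=1·2+1=3
fundamental: x₁=62, y₁=3  (since 3844 − 427·9 = 1)

62 3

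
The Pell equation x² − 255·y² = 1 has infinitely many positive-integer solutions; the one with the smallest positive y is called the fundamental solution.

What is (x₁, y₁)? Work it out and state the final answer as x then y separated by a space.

16 1

d=255: √d = [15; 1,30] (ℓ=2, even), read p_1/q_1
k=0  a_k=15  p_k/q_k = 15/1
k=1  a_k=1  p_k/q_k = 16/1
(x₁, y₁) = (16, 1);  16² − 255·1² = 1 ✓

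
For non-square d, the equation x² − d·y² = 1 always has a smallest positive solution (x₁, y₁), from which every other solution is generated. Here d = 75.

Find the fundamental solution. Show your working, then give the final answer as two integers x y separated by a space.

[8; 1,1,1,16] for √75; ℓ=4 ⇒ convergent index 3
step 0: (8, 1)  from 8·(1,0) + (0,1)
step 1: (9, 1)  from 1·(8,1) + (1,0)
step 2: (17, 2)  from 1·(9,1) + (8,1)
step 3: (26, 3)  from 1·(17,2) + (9,1)
fundamental: x₁=26, y₁=3  (since 676 − 75·9 = 1)

26 3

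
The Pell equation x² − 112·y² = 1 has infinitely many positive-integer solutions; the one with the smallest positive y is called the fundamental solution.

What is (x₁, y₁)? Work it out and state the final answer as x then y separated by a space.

127 12

d=112: √d = [10; 1,1,2,1,1,20] (ℓ=6, even), read p_5/q_5
a_0=10:  p_0=10·1+0=10,  q_0=10·0+1=1
…
a_2=1:  p_2=1·11+10=21,  q_2=1·1+1=2
…
a_4=1:  p_4=1·53+21=74,  q_4=1·5+2=7
a_5=1:  p_5=1·74+53=127,  q_5=1·7+5=12
→ (127, 12).  Check: 127²=16129, 112·12²=16128, difference 1.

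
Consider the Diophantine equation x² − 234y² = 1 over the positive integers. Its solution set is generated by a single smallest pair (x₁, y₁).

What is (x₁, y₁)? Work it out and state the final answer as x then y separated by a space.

[15; 3,2,1,2,1,2,3,30] for √234; ℓ=8 ⇒ convergent index 7
step 0: (15, 1)  from 15·(1,0) + (0,1)
…
step 2: (107, 7)  from 2·(46,3) + (15,1)
step 3: (153, 10)  from 1·(107,7) + (46,3)
…
step 5: (566, 37)  from 1·(413,27) + (153,10)
step 6: (1545, 101)  from 2·(566,37) + (413,27)
step 7: (5201, 340)  from 3·(1545,101) + (566,37)
fundamental: x₁=5201, y₁=340  (since 27050401 − 234·115600 = 1)

5201 340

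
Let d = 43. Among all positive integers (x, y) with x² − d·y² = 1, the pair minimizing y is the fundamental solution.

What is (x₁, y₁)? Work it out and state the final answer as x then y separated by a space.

√43 = [6; 1,1,3,1,5,1,3,1,1,12, …], period ℓ=10 (even) → k=9
step 0: (6, 1)  from 6·(1,0) + (0,1)
…
step 3: (46, 7)  from 3·(13,2) + (7,1)
step 4: (59, 9)  from 1·(46,7) + (13,2)
step 5: (341, 52)  from 5·(59,9) + (46,7)
step 6: (400, 61)  from 1·(341,52) + (59,9)
…
step 8: (1941, 296)  from 1·(1541,235) + (400,61)
step 9: (3482, 531)  from 1·(1941,296) + (1541,235)
→ (3482, 531).  Check: 3482²=12124324, 43·531²=12124323, difference 1.

3482 531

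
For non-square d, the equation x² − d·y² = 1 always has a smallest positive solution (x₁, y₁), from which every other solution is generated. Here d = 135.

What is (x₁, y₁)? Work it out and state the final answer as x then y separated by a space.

244 21

d=135: √d = [11; 1,1,1,1,1,1,1,22] (ℓ=8, even), read p_7/q_7
i=0: a=11 ⇒ p=11, q=1
i=1: a=1 ⇒ p=12, q=1
i=2: a=1 ⇒ p=23, q=2
i=3: a=1 ⇒ p=35, q=3
i=4: a=1 ⇒ p=58, q=5
i=5: a=1 ⇒ p=93, q=8
i=6: a=1 ⇒ p=151, q=13
i=7: a=1 ⇒ p=244, q=21
→ (244, 21).  Check: 244²=59536, 135·21²=59535, difference 1.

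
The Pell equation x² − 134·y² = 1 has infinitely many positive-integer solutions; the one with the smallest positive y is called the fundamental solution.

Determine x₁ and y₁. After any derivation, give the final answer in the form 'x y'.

145925 12606

√134 = [11; 1,1,2,1,3,…,1,1,22, …], period ℓ=14 (even) → k=13
k=0  a_k=11  p_k/q_k = 11/1
…
k=2  a_k=1  p_k/q_k = 23/2
…
k=4  a_k=1  p_k/q_k = 81/7
…
k=6  a_k=1  p_k/q_k = 382/33
…
k=8  a_k=1  p_k/q_k = 4503/389
k=9  a_k=3  p_k/q_k = 17630/1523
…
k=11  a_k=2  p_k/q_k = 61896/5347
k=12  a_k=1  p_k/q_k = 84029/7259
k=13  a_k=1  p_k/q_k = 145925/12606
fundamental: x₁=145925, y₁=12606  (since 21294105625 − 134·158911236 = 1)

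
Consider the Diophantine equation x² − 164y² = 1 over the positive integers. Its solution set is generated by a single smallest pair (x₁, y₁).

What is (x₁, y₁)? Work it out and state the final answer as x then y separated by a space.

d=164: √d = [12; 1,4,6,4,1,24] (ℓ=6, even), read p_5/q_5
k=0  a_k=12  p_k/q_k = 12/1
k=1  a_k=1  p_k/q_k = 13/1
k=2  a_k=4  p_k/q_k = 64/5
k=3  a_k=6  p_k/q_k = 397/31
k=4  a_k=4  p_k/q_k = 1652/129
k=5  a_k=1  p_k/q_k = 2049/160
→ (2049, 160).  Check: 2049²=4198401, 164·160²=4198400, difference 1.

2049 160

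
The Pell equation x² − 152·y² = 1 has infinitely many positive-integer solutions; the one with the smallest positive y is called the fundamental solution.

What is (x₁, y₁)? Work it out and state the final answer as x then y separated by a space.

37 3

√152 → a₀=12, period (3,24); ℓ=2 even so k=1
step 0: (12, 1)  from 12·(1,0) + (0,1)
step 1: (37, 3)  from 3·(12,1) + (1,0)
→ (37, 3).  Check: 37²=1369, 152·3²=1368, difference 1.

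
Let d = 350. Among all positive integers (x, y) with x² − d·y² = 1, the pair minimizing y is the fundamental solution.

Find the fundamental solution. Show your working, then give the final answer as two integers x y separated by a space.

449 24

d=350: √d = [18; 1,2,2,2,1,36] (ℓ=6, even), read p_5/q_5
a_0=18:  p_0=18·1+0=18,  q_0=18·0+1=1
a_1=1:  p_1=1·18+1=19,  q_1=1·1+0=1
a_2=2:  p_2=2·19+18=56,  q_2=2·1+1=3
a_3=2:  p_3=2·56+19=131,  q_3=2·3+1=7
a_4=2:  p_4=2·131+56=318,  q_4=2·7+3=17
a_5=1:  p_5=1·318+131=449,  q_5=1·17+7=24
→ (449, 24).  Check: 449²=201601, 350·24²=201600, difference 1.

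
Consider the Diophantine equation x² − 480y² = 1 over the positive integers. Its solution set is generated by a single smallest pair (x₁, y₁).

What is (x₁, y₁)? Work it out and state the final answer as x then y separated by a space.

√480 = [21; 1,9,1,42, …], period ℓ=4 (even) → k=3
a_0=21:  p_0=21·1+0=21,  q_0=21·0+1=1
…
a_2=9:  p_2=9·22+21=219,  q_2=9·1+1=10
a_3=1:  p_3=1·219+22=241,  q_3=1·10+1=11
(x₁, y₁) = (241, 11);  241² − 480·11² = 1 ✓

241 11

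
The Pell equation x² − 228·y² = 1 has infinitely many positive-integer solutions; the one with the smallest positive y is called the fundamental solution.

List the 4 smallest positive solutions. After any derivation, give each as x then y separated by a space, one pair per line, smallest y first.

√228 → a₀=15, period (10,30); ℓ=2 even so k=1
a_0=15:  p_0=15·1+0=15,  q_0=15·0+1=1
a_1=10:  p_1=10·15+1=151,  q_1=10·1+0=10
→ (151, 10).  Check: 151²=22801, 228·10²=22800, difference 1.
(151+10√228)^2 = 45601 + 3020√228
(151+10√228)^3 = 13771351 + 912030√228
(151+10√228)^4 = 4158902401 + 275430040√228

151 10
45601 3020
13771351 912030
4158902401 275430040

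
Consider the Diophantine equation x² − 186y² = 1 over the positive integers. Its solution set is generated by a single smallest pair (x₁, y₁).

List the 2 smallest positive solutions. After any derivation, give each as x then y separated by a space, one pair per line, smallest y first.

√186 → a₀=13, period (1,1,1,3,4,3,1,1,1,26); ℓ=10 even so k=9
i=0: a=13 ⇒ p=13, q=1
…
i=5: a=4 ⇒ p=641, q=47
i=6: a=3 ⇒ p=2073, q=152
i=7: a=1 ⇒ p=2714, q=199
i=8: a=1 ⇒ p=4787, q=351
i=9: a=1 ⇒ p=7501, q=550
(x₁, y₁) = (7501, 550);  7501² − 186·550² = 1 ✓
n=2: (7501,550)∘(7501,550) = (7501·7501+186·550·550, 7501·550+550·7501) = (112530001,8251100)

7501 550
112530001 8251100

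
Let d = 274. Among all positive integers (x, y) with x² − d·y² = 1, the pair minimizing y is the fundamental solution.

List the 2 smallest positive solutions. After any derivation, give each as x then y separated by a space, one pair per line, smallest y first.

3959299 239190
31352097142801 1894049455620

√274 → a₀=16, period (1,1,4,4,1,1,32); ℓ=7 odd so k=13
a_0=16:  p_0=16·1+0=16,  q_0=16·0+1=1
a_1=1:  p_1=1·16+1=17,  q_1=1·1+0=1
…
a_3=4:  p_3=4·33+17=149,  q_3=4·2+1=9
a_4=4:  p_4=4·149+33=629,  q_4=4·9+2=38
…
a_6=1:  p_6=1·778+629=1407,  q_6=1·47+38=85
…
a_10=4:  p_10=4·93011+47209=419253,  q_10=4·5619+2852=25328
a_11=4:  p_11=4·419253+93011=1770023,  q_11=4·25328+5619=106931
a_12=1:  p_12=1·1770023+419253=2189276,  q_12=1·106931+25328=132259
a_13=1:  p_13=1·2189276+1770023=3959299,  q_13=1·132259+106931=239190
(x₁, y₁) = (3959299, 239190);  3959299² − 274·239190² = 1 ✓
n=2: (3959299,239190)∘(3959299,239190) = (3959299·3959299+274·239190·239190, 3959299·239190+239190·3959299) = (31352097142801,1894049455620)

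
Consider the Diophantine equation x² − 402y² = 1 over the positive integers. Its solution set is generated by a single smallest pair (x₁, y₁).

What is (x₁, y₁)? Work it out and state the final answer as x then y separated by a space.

401 20

d=402: √d = [20; 20,40] (ℓ=2, even), read p_1/q_1
k=0  a_k=20  p_k/q_k = 20/1
k=1  a_k=20  p_k/q_k = 401/20
→ (401, 20).  Check: 401²=160801, 402·20²=160800, difference 1.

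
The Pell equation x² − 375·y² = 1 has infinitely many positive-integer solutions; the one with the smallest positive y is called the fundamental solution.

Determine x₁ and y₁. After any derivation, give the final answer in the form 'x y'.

d=375: √d = [19; 2,1,2,1,5,1,2,1,2,38] (ℓ=10, even), read p_9/q_9
i=0: a=19 ⇒ p=19, q=1
i=1: a=2 ⇒ p=39, q=2
…
i=3: a=2 ⇒ p=155, q=8
i=4: a=1 ⇒ p=213, q=11
i=5: a=5 ⇒ p=1220, q=63
…
i=8: a=1 ⇒ p=5519, q=285
i=9: a=2 ⇒ p=15124, q=781
→ (15124, 781).  Check: 15124²=228735376, 375·781²=228735375, difference 1.

15124 781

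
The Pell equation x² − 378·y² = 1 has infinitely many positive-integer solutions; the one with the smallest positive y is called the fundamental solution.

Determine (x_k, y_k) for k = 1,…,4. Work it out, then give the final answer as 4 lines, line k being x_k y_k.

8749 450
153090001 7874100
2678768828749 137781001350
46873096812360001 2410891953748200

d=378: √d = [19; 2,3,1,4,1,3,2,38] (ℓ=8, even), read p_7/q_7
a_0=19:  p_0=19·1+0=19,  q_0=19·0+1=1
a_1=2:  p_1=2·19+1=39,  q_1=2·1+0=2
a_2=3:  p_2=3·39+19=136,  q_2=3·2+1=7
…
a_6=3:  p_6=3·1011+836=3869,  q_6=3·52+43=199
a_7=2:  p_7=2·3869+1011=8749,  q_7=2·199+52=450
→ (8749, 450).  Check: 8749²=76545001, 378·450²=76545000, difference 1.
n=2: (8749,450)∘(8749,450) = (8749·8749+378·450·450, 8749·450+450·8749) = (153090001,7874100)
n=3: (153090001,7874100)∘(8749,450) = (8749·153090001+378·450·7874100, 8749·7874100+450·153090001) = (2678768828749,137781001350)
n=4: (2678768828749,137781001350)∘(8749,450) = (8749·2678768828749+378·450·137781001350, 8749·137781001350+450·2678768828749) = (46873096812360001,2410891953748200)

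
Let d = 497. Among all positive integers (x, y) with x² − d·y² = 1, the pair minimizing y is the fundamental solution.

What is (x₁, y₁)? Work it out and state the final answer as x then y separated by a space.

1201887 53912

√497 = [22; 3,2,2,5,6,5,2,2,3,44, …], period ℓ=10 (even) → k=9
a_0=22:  p_0=22·1+0=22,  q_0=22·0+1=1
a_1=3:  p_1=3·22+1=67,  q_1=3·1+0=3
a_2=2:  p_2=2·67+22=156,  q_2=2·3+1=7
a_3=2:  p_3=2·156+67=379,  q_3=2·7+3=17
a_4=5:  p_4=5·379+156=2051,  q_4=5·17+7=92
a_5=6:  p_5=6·2051+379=12685,  q_5=6·92+17=569
a_6=5:  p_6=5·12685+2051=65476,  q_6=5·569+92=2937
a_7=2:  p_7=2·65476+12685=143637,  q_7=2·2937+569=6443
a_8=2:  p_8=2·143637+65476=352750,  q_8=2·6443+2937=15823
a_9=3:  p_9=3·352750+143637=1201887,  q_9=3·15823+6443=53912
(x₁, y₁) = (1201887, 53912);  1201887² − 497·53912² = 1 ✓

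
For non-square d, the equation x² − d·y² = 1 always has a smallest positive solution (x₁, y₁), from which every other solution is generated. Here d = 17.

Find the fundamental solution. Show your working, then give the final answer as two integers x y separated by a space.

33 8

d=17: √d = [4; 8] (ℓ=1, odd), read p_1/q_1
a_0=4:  p_0=4·1+0=4,  q_0=4·0+1=1
a_1=8:  p_1=8·4+1=33,  q_1=8·1+0=8
fundamental: x₁=33, y₁=8  (since 1089 − 17·64 = 1)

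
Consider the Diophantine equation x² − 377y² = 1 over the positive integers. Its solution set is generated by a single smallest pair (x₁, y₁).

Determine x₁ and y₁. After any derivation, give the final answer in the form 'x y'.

d=377: √d = [19; 2,2,2,38] (ℓ=4, even), read p_3/q_3
a_0=19:  p_0=19·1+0=19,  q_0=19·0+1=1
a_1=2:  p_1=2·19+1=39,  q_1=2·1+0=2
a_2=2:  p_2=2·39+19=97,  q_2=2·2+1=5
a_3=2:  p_3=2·97+39=233,  q_3=2·5+2=12
fundamental: x₁=233, y₁=12  (since 54289 − 377·144 = 1)

233 12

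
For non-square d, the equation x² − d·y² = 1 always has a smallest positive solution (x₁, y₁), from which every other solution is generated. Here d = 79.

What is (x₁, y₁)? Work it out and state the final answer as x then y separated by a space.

d=79: √d = [8; 1,7,1,16] (ℓ=4, even), read p_3/q_3
step 0: (8, 1)  from 8·(1,0) + (0,1)
…
step 2: (71, 8)  from 7·(9,1) + (8,1)
step 3: (80, 9)  from 1·(71,8) + (9,1)
→ (80, 9).  Check: 80²=6400, 79·9²=6399, difference 1.

80 9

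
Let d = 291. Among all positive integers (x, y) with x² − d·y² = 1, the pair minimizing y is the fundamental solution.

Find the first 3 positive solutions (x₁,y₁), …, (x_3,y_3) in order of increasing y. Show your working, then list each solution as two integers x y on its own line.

290 17
168199 9860
97555130 5718783

√291 → a₀=17, period (17,34); ℓ=2 even so k=1
step 0: (17, 1)  from 17·(1,0) + (0,1)
step 1: (290, 17)  from 17·(17,1) + (1,0)
→ (290, 17).  Check: 290²=84100, 291·17²=84099, difference 1.
(x_2, y_2) = (290·290 + 291·17·17, 290·17 + 17·290) = (168199, 9860)
(x_3, y_3) = (290·168199 + 291·17·9860, 290·9860 + 17·168199) = (97555130, 5718783)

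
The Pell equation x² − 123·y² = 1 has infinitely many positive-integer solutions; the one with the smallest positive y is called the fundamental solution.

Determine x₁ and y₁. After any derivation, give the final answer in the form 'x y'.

√123 → a₀=11, period (11,22); ℓ=2 even so k=1
a_0=11:  p_0=11·1+0=11,  q_0=11·0+1=1
a_1=11:  p_1=11·11+1=122,  q_1=11·1+0=11
fundamental: x₁=122, y₁=11  (since 14884 − 123·121 = 1)

122 11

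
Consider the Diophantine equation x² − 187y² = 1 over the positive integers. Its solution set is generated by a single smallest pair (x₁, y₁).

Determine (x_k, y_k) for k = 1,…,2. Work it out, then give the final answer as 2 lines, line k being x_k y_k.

√187 = [13; 1,2,13,2,1,26, …], period ℓ=6 (even) → k=5
a_0=13:  p_0=13·1+0=13,  q_0=13·0+1=1
…
a_4=2:  p_4=2·547+41=1135,  q_4=2·40+3=83
a_5=1:  p_5=1·1135+547=1682,  q_5=1·83+40=123
(x₁, y₁) = (1682, 123);  1682² − 187·123² = 1 ✓
(1682+123√187)^2 = 5658247 + 413772√187

1682 123
5658247 413772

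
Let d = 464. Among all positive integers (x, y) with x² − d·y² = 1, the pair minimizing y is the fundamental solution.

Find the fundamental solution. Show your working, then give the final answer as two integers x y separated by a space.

d=464: √d = [21; 1,1,5,1,1,1,5,1,1,42] (ℓ=10, even), read p_9/q_9
k=0  a_k=21  p_k/q_k = 21/1
k=1  a_k=1  p_k/q_k = 22/1
…
k=5  a_k=1  p_k/q_k = 517/24
…
k=8  a_k=1  p_k/q_k = 5299/246
k=9  a_k=1  p_k/q_k = 9801/455
(x₁, y₁) = (9801, 455);  9801² − 464·455² = 1 ✓

9801 455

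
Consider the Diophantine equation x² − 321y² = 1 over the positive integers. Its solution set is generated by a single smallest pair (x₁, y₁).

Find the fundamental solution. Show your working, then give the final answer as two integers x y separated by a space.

215 12

√321 → a₀=17, period (1,10,1,34); ℓ=4 even so k=3
a_0=17:  p_0=17·1+0=17,  q_0=17·0+1=1
…
a_2=10:  p_2=10·18+17=197,  q_2=10·1+1=11
a_3=1:  p_3=1·197+18=215,  q_3=1·11+1=12
fundamental: x₁=215, y₁=12  (since 46225 − 321·144 = 1)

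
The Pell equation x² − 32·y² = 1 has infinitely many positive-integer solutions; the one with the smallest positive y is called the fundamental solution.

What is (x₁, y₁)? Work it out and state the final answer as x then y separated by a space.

√32 → a₀=5, period (1,1,1,10); ℓ=4 even so k=3
step 0: (5, 1)  from 5·(1,0) + (0,1)
step 1: (6, 1)  from 1·(5,1) + (1,0)
step 2: (11, 2)  from 1·(6,1) + (5,1)
step 3: (17, 3)  from 1·(11,2) + (6,1)
(x₁, y₁) = (17, 3);  17² − 32·3² = 1 ✓

17 3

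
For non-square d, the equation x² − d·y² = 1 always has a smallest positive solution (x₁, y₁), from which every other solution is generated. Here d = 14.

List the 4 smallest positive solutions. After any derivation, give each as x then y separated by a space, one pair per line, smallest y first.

√14 = [3; 1,2,1,6, …], period ℓ=4 (even) → k=3
k=0  a_k=3  p_k/q_k = 3/1
k=1  a_k=1  p_k/q_k = 4/1
k=2  a_k=2  p_k/q_k = 11/3
k=3  a_k=1  p_k/q_k = 15/4
→ (15, 4).  Check: 15²=225, 14·4²=224, difference 1.
(x_2, y_2) = (15·15 + 14·4·4, 15·4 + 4·15) = (449, 120)
(x_3, y_3) = (15·449 + 14·4·120, 15·120 + 4·449) = (13455, 3596)
(x_4, y_4) = (15·13455 + 14·4·3596, 15·3596 + 4·13455) = (403201, 107760)

15 4
449 120
13455 3596
403201 107760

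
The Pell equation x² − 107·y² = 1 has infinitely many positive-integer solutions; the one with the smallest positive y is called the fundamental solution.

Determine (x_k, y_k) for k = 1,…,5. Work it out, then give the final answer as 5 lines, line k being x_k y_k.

[10; 2,1,9,1,2,20] for √107; ℓ=6 ⇒ convergent index 5
step 0: (10, 1)  from 10·(1,0) + (0,1)
step 1: (21, 2)  from 2·(10,1) + (1,0)
step 2: (31, 3)  from 1·(21,2) + (10,1)
…
step 4: (331, 32)  from 1·(300,29) + (31,3)
step 5: (962, 93)  from 2·(331,32) + (300,29)
(x₁, y₁) = (962, 93);  962² − 107·93² = 1 ✓
k=2:  x_2 = 962·962+107·93·93 = 1850887,  y_2 = 962·93+93·962 = 178932
k=3:  x_3 = 962·1850887+107·93·178932 = 3561105626,  y_3 = 962·178932+93·1850887 = 344265075
k=4:  x_4 = 962·3561105626+107·93·344265075 = 6851565373537,  y_4 = 962·344265075+93·3561105626 = 662365825368
k=5:  x_5 = 962·6851565373537+107·93·662365825368 = 13182408217579562,  y_5 = 962·662365825368+93·6851565373537 = 1274391503742957

962 93
1850887 178932
3561105626 344265075
6851565373537 662365825368
13182408217579562 1274391503742957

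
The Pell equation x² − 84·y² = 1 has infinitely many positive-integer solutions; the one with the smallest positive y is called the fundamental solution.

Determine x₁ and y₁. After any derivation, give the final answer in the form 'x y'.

55 6

√84 → a₀=9, period (6,18); ℓ=2 even so k=1
step 0: (9, 1)  from 9·(1,0) + (0,1)
step 1: (55, 6)  from 6·(9,1) + (1,0)
(x₁, y₁) = (55, 6);  55² − 84·6² = 1 ✓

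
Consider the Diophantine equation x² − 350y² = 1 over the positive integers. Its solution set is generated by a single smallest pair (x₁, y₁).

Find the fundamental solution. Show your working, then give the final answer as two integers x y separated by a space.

449 24

[18; 1,2,2,2,1,36] for √350; ℓ=6 ⇒ convergent index 5
step 0: (18, 1)  from 18·(1,0) + (0,1)
step 1: (19, 1)  from 1·(18,1) + (1,0)
…
step 3: (131, 7)  from 2·(56,3) + (19,1)
step 4: (318, 17)  from 2·(131,7) + (56,3)
step 5: (449, 24)  from 1·(318,17) + (131,7)
→ (449, 24).  Check: 449²=201601, 350·24²=201600, difference 1.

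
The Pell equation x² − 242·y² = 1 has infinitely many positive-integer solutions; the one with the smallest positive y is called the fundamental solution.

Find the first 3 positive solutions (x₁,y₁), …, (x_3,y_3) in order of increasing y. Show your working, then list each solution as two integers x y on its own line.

d=242: √d = [15; 1,1,3,1,14,1,3,1,1,30] (ℓ=10, even), read p_9/q_9
a_0=15:  p_0=15·1+0=15,  q_0=15·0+1=1
a_1=1:  p_1=1·15+1=16,  q_1=1·1+0=1
a_2=1:  p_2=1·16+15=31,  q_2=1·1+1=2
…
a_4=1:  p_4=1·109+31=140,  q_4=1·7+2=9
…
a_6=1:  p_6=1·2069+140=2209,  q_6=1·133+9=142
a_7=3:  p_7=3·2209+2069=8696,  q_7=3·142+133=559
a_8=1:  p_8=1·8696+2209=10905,  q_8=1·559+142=701
a_9=1:  p_9=1·10905+8696=19601,  q_9=1·701+559=1260
fundamental: x₁=19601, y₁=1260  (since 384199201 − 242·1587600 = 1)
(19601+1260√242)^2 = 768398401 + 49394520√242
(19601+1260√242)^3 = 30122754096401 + 1936363971780√242

19601 1260
768398401 49394520
30122754096401 1936363971780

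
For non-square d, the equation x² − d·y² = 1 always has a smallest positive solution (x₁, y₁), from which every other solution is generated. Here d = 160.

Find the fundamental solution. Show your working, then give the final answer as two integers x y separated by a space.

√160 = [12; 1,1,1,5,1,1,1,24, …], period ℓ=8 (even) → k=7
i=0: a=12 ⇒ p=12, q=1
i=1: a=1 ⇒ p=13, q=1
i=2: a=1 ⇒ p=25, q=2
…
i=5: a=1 ⇒ p=253, q=20
i=6: a=1 ⇒ p=468, q=37
i=7: a=1 ⇒ p=721, q=57
→ (721, 57).  Check: 721²=519841, 160·57²=519840, difference 1.

721 57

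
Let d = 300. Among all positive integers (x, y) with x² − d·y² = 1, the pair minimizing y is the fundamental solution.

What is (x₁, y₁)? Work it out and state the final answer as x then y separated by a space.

1351 78

√300 = [17; 3,8,3,34, …], period ℓ=4 (even) → k=3
a_0=17:  p_0=17·1+0=17,  q_0=17·0+1=1
a_1=3:  p_1=3·17+1=52,  q_1=3·1+0=3
a_2=8:  p_2=8·52+17=433,  q_2=8·3+1=25
a_3=3:  p_3=3·433+52=1351,  q_3=3·25+3=78
fundamental: x₁=1351, y₁=78  (since 1825201 − 300·6084 = 1)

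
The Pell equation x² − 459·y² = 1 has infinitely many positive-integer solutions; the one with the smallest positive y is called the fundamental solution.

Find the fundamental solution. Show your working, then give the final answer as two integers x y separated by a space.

499850 23331

[21; 2,2,1,4,21,4,1,2,2,42] for √459; ℓ=10 ⇒ convergent index 9
i=0: a=21 ⇒ p=21, q=1
…
i=2: a=2 ⇒ p=107, q=5
i=3: a=1 ⇒ p=150, q=7
i=4: a=4 ⇒ p=707, q=33
…
i=6: a=4 ⇒ p=60695, q=2833
i=7: a=1 ⇒ p=75692, q=3533
i=8: a=2 ⇒ p=212079, q=9899
i=9: a=2 ⇒ p=499850, q=23331
→ (499850, 23331).  Check: 499850²=249850022500, 459·23331²=249850022499, difference 1.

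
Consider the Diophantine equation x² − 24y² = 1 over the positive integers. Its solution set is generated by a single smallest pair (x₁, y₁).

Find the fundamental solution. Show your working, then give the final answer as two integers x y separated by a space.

5 1

√24 = [4; 1,8, …], period ℓ=2 (even) → k=1
i=0: a=4 ⇒ p=4, q=1
i=1: a=1 ⇒ p=5, q=1
→ (5, 1).  Check: 5²=25, 24·1²=24, difference 1.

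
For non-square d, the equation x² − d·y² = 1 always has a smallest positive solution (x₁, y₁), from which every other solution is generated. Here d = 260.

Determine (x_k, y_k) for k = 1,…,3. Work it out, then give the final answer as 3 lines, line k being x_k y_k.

129 8
33281 2064
8586369 532504

√260 = [16; 8,32, …], period ℓ=2 (even) → k=1
a_0=16:  p_0=16·1+0=16,  q_0=16·0+1=1
a_1=8:  p_1=8·16+1=129,  q_1=8·1+0=8
(x₁, y₁) = (129, 8);  129² − 260·8² = 1 ✓
(x_2, y_2) = (129·129 + 260·8·8, 129·8 + 8·129) = (33281, 2064)
(x_3, y_3) = (129·33281 + 260·8·2064, 129·2064 + 8·33281) = (8586369, 532504)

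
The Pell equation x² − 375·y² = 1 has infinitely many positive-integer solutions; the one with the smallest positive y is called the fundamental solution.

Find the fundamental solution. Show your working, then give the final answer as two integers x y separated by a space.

15124 781

d=375: √d = [19; 2,1,2,1,5,1,2,1,2,38] (ℓ=10, even), read p_9/q_9
k=0  a_k=19  p_k/q_k = 19/1
k=1  a_k=2  p_k/q_k = 39/2
k=2  a_k=1  p_k/q_k = 58/3
…
k=4  a_k=1  p_k/q_k = 213/11
k=5  a_k=5  p_k/q_k = 1220/63
…
k=8  a_k=1  p_k/q_k = 5519/285
k=9  a_k=2  p_k/q_k = 15124/781
→ (15124, 781).  Check: 15124²=228735376, 375·781²=228735375, difference 1.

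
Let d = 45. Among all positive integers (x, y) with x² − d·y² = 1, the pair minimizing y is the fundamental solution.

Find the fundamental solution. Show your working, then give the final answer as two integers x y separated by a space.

[6; 1,2,2,2,1,12] for √45; ℓ=6 ⇒ convergent index 5
i=0: a=6 ⇒ p=6, q=1
…
i=4: a=2 ⇒ p=114, q=17
i=5: a=1 ⇒ p=161, q=24
(x₁, y₁) = (161, 24);  161² − 45·24² = 1 ✓

161 24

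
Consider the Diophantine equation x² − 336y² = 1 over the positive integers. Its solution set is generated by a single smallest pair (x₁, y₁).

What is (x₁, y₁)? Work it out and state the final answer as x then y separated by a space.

[18; 3,36] for √336; ℓ=2 ⇒ convergent index 1
i=0: a=18 ⇒ p=18, q=1
i=1: a=3 ⇒ p=55, q=3
(x₁, y₁) = (55, 3);  55² − 336·3² = 1 ✓

55 3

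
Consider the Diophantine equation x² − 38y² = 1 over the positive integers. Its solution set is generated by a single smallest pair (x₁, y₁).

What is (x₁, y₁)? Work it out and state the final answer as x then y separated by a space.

37 6

√38 = [6; 6,12, …], period ℓ=2 (even) → k=1
a_0=6:  p_0=6·1+0=6,  q_0=6·0+1=1
a_1=6:  p_1=6·6+1=37,  q_1=6·1+0=6
(x₁, y₁) = (37, 6);  37² − 38·6² = 1 ✓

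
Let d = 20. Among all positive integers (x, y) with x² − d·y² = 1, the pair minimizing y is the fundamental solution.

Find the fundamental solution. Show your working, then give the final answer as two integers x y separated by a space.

9 2

d=20: √d = [4; 2,8] (ℓ=2, even), read p_1/q_1
k=0  a_k=4  p_k/q_k = 4/1
k=1  a_k=2  p_k/q_k = 9/2
(x₁, y₁) = (9, 2);  9² − 20·2² = 1 ✓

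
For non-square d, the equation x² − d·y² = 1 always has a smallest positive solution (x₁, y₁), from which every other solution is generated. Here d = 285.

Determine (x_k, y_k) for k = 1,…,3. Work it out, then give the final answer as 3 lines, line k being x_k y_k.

2431 144
11819521 700128
57466508671 3404022192

√285 = [16; 1,7,2,7,1,32, …], period ℓ=6 (even) → k=5
step 0: (16, 1)  from 16·(1,0) + (0,1)
step 1: (17, 1)  from 1·(16,1) + (1,0)
step 2: (135, 8)  from 7·(17,1) + (16,1)
step 3: (287, 17)  from 2·(135,8) + (17,1)
step 4: (2144, 127)  from 7·(287,17) + (135,8)
step 5: (2431, 144)  from 1·(2144,127) + (287,17)
→ (2431, 144).  Check: 2431²=5909761, 285·144²=5909760, difference 1.
n=2: (2431,144)∘(2431,144) = (2431·2431+285·144·144, 2431·144+144·2431) = (11819521,700128)
n=3: (11819521,700128)∘(2431,144) = (2431·11819521+285·144·700128, 2431·700128+144·11819521) = (57466508671,3404022192)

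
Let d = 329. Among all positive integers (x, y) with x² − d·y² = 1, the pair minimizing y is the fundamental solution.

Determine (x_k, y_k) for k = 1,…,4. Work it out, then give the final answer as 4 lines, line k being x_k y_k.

2376415 131016
11294696504449 622696775280
53681772387237964255 2959571914453911384
255140338255224918953587201 14066342182173360946441440

[18; 7,4,2,1,1,4,1,1,2,4,7,36] for √329; ℓ=12 ⇒ convergent index 11
step 0: (18, 1)  from 18·(1,0) + (0,1)
…
step 2: (526, 29)  from 4·(127,7) + (18,1)
step 3: (1179, 65)  from 2·(526,29) + (127,7)
…
step 6: (13241, 730)  from 4·(2884,159) + (1705,94)
…
step 10: (328794, 18127)  from 4·(74857,4127) + (29366,1619)
step 11: (2376415, 131016)  from 7·(328794,18127) + (74857,4127)
fundamental: x₁=2376415, y₁=131016  (since 5647348252225 − 329·17165192256 = 1)
(2376415+131016√329)^2 = 11294696504449 + 622696775280√329
(2376415+131016√329)^3 = 53681772387237964255 + 2959571914453911384√329
(2376415+131016√329)^4 = 255140338255224918953587201 + 14066342182173360946441440√329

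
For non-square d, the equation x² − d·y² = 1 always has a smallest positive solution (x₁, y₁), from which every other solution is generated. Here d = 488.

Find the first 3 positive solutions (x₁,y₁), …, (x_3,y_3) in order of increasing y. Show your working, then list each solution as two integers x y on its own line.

243 11
118097 5346
57394899 2598145

d=488: √d = [22; 11,44] (ℓ=2, even), read p_1/q_1
k=0  a_k=22  p_k/q_k = 22/1
k=1  a_k=11  p_k/q_k = 243/11
fundamental: x₁=243, y₁=11  (since 59049 − 488·121 = 1)
k=2:  x_2 = 243·243+488·11·11 = 118097,  y_2 = 243·11+11·243 = 5346
k=3:  x_3 = 243·118097+488·11·5346 = 57394899,  y_3 = 243·5346+11·118097 = 2598145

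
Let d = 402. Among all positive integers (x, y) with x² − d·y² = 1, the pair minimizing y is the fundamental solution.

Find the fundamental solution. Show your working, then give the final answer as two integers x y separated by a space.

401 20

√402 = [20; 20,40, …], period ℓ=2 (even) → k=1
i=0: a=20 ⇒ p=20, q=1
i=1: a=20 ⇒ p=401, q=20
fundamental: x₁=401, y₁=20  (since 160801 − 402·400 = 1)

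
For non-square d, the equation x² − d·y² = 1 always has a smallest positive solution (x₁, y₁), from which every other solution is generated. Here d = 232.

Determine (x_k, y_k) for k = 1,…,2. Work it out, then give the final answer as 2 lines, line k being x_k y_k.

d=232: √d = [15; 4,3,7,3,4,30] (ℓ=6, even), read p_5/q_5
a_0=15:  p_0=15·1+0=15,  q_0=15·0+1=1
…
a_2=3:  p_2=3·61+15=198,  q_2=3·4+1=13
…
a_4=3:  p_4=3·1447+198=4539,  q_4=3·95+13=298
a_5=4:  p_5=4·4539+1447=19603,  q_5=4·298+95=1287
(x₁, y₁) = (19603, 1287);  19603² − 232·1287² = 1 ✓
(19603+1287√232)^2 = 768555217 + 50458122√232

19603 1287
768555217 50458122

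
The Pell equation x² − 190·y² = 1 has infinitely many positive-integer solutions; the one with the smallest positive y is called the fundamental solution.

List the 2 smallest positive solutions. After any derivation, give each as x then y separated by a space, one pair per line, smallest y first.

d=190: √d = [13; 1,3,1,1,1,…,3,1,26] (ℓ=14, even), read p_13/q_13
k=0  a_k=13  p_k/q_k = 13/1
…
k=2  a_k=3  p_k/q_k = 55/4
k=3  a_k=1  p_k/q_k = 69/5
…
k=6  a_k=2  p_k/q_k = 510/37
k=7  a_k=2  p_k/q_k = 1213/88
…
k=12  a_k=3  p_k/q_k = 40787/2959
k=13  a_k=1  p_k/q_k = 52021/3774
(x₁, y₁) = (52021, 3774);  52021² − 190·3774² = 1 ✓
(x_2, y_2) = (52021·52021 + 190·3774·3774, 52021·3774 + 3774·52021) = (5412368881, 392654508)

52021 3774
5412368881 392654508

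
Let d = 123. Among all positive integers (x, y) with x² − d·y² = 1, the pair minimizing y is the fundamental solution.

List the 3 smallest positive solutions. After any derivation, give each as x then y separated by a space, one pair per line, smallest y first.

√123 → a₀=11, period (11,22); ℓ=2 even so k=1
k=0  a_k=11  p_k/q_k = 11/1
k=1  a_k=11  p_k/q_k = 122/11
(x₁, y₁) = (122, 11);  122² − 123·11² = 1 ✓
(x_2, y_2) = (122·122 + 123·11·11, 122·11 + 11·122) = (29767, 2684)
(x_3, y_3) = (122·29767 + 123·11·2684, 122·2684 + 11·29767) = (7263026, 654885)

122 11
29767 2684
7263026 654885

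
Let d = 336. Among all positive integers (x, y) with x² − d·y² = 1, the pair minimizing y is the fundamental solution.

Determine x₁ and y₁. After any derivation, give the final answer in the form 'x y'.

55 3

√336 = [18; 3,36, …], period ℓ=2 (even) → k=1
step 0: (18, 1)  from 18·(1,0) + (0,1)
step 1: (55, 3)  from 3·(18,1) + (1,0)
fundamental: x₁=55, y₁=3  (since 3025 − 336·9 = 1)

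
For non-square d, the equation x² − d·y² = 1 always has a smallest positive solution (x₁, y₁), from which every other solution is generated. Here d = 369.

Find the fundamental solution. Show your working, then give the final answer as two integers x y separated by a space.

[19; 4,1,3,2,7,4,7,2,3,1,4,38] for √369; ℓ=12 ⇒ convergent index 11
step 0: (19, 1)  from 19·(1,0) + (0,1)
…
step 3: (365, 19)  from 3·(96,5) + (77,4)
…
step 8: (393504, 20485)  from 2·(184045,9581) + (25414,1323)
step 9: (1364557, 71036)  from 3·(393504,20485) + (184045,9581)
step 10: (1758061, 91521)  from 1·(1364557,71036) + (393504,20485)
step 11: (8396801, 437120)  from 4·(1758061,91521) + (1364557,71036)
→ (8396801, 437120).  Check: 8396801²=70506267033601, 369·437120²=70506267033600, difference 1.

8396801 437120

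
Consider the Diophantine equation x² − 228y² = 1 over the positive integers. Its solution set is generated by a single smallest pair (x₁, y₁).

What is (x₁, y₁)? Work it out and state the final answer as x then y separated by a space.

151 10

[15; 10,30] for √228; ℓ=2 ⇒ convergent index 1
k=0  a_k=15  p_k/q_k = 15/1
k=1  a_k=10  p_k/q_k = 151/10
→ (151, 10).  Check: 151²=22801, 228·10²=22800, difference 1.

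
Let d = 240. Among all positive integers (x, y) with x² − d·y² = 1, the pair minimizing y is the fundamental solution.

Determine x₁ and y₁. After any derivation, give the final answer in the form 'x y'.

31 2

d=240: √d = [15; 2,30] (ℓ=2, even), read p_1/q_1
k=0  a_k=15  p_k/q_k = 15/1
k=1  a_k=2  p_k/q_k = 31/2
→ (31, 2).  Check: 31²=961, 240·2²=960, difference 1.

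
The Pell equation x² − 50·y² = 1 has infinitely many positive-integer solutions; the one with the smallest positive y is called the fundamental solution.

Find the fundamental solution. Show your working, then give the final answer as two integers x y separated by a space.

d=50: √d = [7; 14] (ℓ=1, odd), read p_1/q_1
step 0: (7, 1)  from 7·(1,0) + (0,1)
step 1: (99, 14)  from 14·(7,1) + (1,0)
(x₁, y₁) = (99, 14);  99² − 50·14² = 1 ✓

99 14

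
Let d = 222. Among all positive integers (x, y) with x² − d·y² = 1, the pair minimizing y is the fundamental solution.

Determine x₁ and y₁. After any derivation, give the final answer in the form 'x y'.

[14; 1,8,1,28] for √222; ℓ=4 ⇒ convergent index 3
i=0: a=14 ⇒ p=14, q=1
i=1: a=1 ⇒ p=15, q=1
i=2: a=8 ⇒ p=134, q=9
i=3: a=1 ⇒ p=149, q=10
→ (149, 10).  Check: 149²=22201, 222·10²=22200, difference 1.

149 10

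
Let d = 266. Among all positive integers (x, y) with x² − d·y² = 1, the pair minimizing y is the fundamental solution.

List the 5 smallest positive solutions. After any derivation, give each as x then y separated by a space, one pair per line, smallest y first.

685 42
938449 57540
1285674445 78829758
1761373051201 107996710920
2413079794470925 147955415130642

d=266: √d = [16; 3,4,3,32] (ℓ=4, even), read p_3/q_3
step 0: (16, 1)  from 16·(1,0) + (0,1)
…
step 2: (212, 13)  from 4·(49,3) + (16,1)
step 3: (685, 42)  from 3·(212,13) + (49,3)
fundamental: x₁=685, y₁=42  (since 469225 − 266·1764 = 1)
n=2: (685,42)∘(685,42) = (685·685+266·42·42, 685·42+42·685) = (938449,57540)
n=3: (938449,57540)∘(685,42) = (685·938449+266·42·57540, 685·57540+42·938449) = (1285674445,78829758)
n=4: (1285674445,78829758)∘(685,42) = (685·1285674445+266·42·78829758, 685·78829758+42·1285674445) = (1761373051201,107996710920)
n=5: (1761373051201,107996710920)∘(685,42) = (685·1761373051201+266·42·107996710920, 685·107996710920+42·1761373051201) = (2413079794470925,147955415130642)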